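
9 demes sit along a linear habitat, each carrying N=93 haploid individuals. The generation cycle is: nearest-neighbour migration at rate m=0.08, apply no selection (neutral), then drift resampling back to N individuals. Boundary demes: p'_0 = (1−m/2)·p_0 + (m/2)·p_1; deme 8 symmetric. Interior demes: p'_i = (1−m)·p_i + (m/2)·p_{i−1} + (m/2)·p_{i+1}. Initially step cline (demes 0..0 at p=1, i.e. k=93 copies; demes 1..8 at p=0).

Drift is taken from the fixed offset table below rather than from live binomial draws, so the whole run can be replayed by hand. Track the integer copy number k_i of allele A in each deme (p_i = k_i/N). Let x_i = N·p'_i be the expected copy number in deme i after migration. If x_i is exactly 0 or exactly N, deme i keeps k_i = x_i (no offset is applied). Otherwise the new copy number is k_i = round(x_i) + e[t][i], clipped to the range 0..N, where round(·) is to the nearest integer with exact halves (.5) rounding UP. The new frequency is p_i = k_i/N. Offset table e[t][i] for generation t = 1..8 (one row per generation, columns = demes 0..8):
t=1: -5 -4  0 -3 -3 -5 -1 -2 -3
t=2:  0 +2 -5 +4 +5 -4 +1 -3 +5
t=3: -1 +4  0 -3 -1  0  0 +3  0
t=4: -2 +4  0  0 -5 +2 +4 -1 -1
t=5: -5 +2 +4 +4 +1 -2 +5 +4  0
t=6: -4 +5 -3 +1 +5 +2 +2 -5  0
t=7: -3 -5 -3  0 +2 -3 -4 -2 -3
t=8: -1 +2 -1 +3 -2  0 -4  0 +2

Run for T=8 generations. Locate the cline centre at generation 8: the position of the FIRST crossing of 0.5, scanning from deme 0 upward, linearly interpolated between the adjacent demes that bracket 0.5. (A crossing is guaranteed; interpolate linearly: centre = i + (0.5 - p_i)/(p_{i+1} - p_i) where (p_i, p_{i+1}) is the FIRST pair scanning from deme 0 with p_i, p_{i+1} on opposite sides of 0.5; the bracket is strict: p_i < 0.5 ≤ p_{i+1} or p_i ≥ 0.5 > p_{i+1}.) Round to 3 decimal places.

0.224

t=0: k=[93 0 0 0 0 0 0 0 0]
t=1: x=[89.2800 3.7200 0.0000 0.0000 0.0000 0.0000 0.0000 0.0000 0.0000] k=[84 0 0 0 0 0 0 0 0]
t=2: x=[80.6400 3.3600 0.0000 0.0000 0.0000 0.0000 0.0000 0.0000 0.0000] k=[81 5 0 0 0 0 0 0 0]
t=3: x=[77.9600 7.8400 0.2000 0.0000 0.0000 0.0000 0.0000 0.0000 0.0000] k=[77 12 0 0 0 0 0 0 0]
t=4: x=[74.4000 14.1200 0.4800 0.0000 0.0000 0.0000 0.0000 0.0000 0.0000] k=[72 18 0 0 0 0 0 0 0]
t=5: x=[69.8400 19.4400 0.7200 0.0000 0.0000 0.0000 0.0000 0.0000 0.0000] k=[65 21 5 0 0 0 0 0 0]
t=6: x=[63.2400 22.1200 5.4400 0.2000 0.0000 0.0000 0.0000 0.0000 0.0000] k=[59 27 2 1 0 0 0 0 0]
t=7: x=[57.7200 27.2800 2.9600 1.0000 0.0400 0.0000 0.0000 0.0000 0.0000] k=[55 22 0 1 2 0 0 0 0]
t=8: x=[53.6800 22.4400 0.9200 1.0000 1.8800 0.0800 0.0000 0.0000 0.0000] k=[53 24 0 4 0 0 0 0 0]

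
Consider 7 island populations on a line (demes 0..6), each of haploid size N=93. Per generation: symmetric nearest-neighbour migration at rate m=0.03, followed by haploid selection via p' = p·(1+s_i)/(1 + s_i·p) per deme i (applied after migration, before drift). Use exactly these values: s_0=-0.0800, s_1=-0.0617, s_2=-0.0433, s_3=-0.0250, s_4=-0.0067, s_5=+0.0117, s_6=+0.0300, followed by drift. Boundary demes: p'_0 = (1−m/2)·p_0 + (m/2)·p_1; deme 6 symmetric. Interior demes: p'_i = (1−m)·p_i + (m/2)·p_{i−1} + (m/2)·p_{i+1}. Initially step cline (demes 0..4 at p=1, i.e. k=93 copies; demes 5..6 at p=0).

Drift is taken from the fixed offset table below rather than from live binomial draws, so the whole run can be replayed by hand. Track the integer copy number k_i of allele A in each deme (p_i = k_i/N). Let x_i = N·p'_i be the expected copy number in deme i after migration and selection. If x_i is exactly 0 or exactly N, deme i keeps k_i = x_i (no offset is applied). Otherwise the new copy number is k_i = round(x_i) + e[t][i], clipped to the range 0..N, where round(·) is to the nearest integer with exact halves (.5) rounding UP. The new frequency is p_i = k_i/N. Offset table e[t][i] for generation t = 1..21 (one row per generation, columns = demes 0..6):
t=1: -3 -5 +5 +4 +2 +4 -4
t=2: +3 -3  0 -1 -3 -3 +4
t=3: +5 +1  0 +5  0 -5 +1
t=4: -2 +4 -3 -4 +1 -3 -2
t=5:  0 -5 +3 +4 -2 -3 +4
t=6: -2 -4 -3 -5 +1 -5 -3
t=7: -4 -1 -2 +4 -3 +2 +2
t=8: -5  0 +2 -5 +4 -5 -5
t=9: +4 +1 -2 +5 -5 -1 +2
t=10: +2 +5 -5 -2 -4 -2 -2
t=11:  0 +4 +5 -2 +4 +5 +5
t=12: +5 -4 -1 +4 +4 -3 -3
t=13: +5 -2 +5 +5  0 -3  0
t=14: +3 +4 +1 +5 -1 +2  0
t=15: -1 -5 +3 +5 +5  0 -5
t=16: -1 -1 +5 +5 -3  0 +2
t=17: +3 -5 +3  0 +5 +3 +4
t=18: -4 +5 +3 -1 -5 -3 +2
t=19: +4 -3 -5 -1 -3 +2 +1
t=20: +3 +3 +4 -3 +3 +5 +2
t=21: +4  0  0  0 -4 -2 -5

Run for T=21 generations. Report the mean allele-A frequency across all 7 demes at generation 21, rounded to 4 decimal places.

0.6882

t=0: k=[93 93 93 93 93 0 0]
t=1: x=[93.0000 93.0000 93.0000 93.0000 91.5957 1.4111 0.0000] k=[93 93 93 93 93 5 0]
t=2: x=[93.0000 93.0000 93.0000 93.0000 91.6712 6.3131 0.0772] k=[93 93 93 93 89 3 4]
t=3: x=[93.0000 93.0000 93.0000 92.9385 87.7367 4.3530 4.0993] k=[93 93 93 93 88 0 5]
t=4: x=[93.0000 93.0000 93.0000 92.9231 86.7157 1.4111 5.0647] k=[93 93 93 89 88 0 3]
t=5: x=[93.0000 93.0000 92.9373 88.9480 86.6554 1.3807 3.0408] k=[93 93 93 93 85 0 7]
t=6: x=[93.0000 93.0000 93.0000 92.8769 83.7894 1.3959 7.0861] k=[93 93 93 88 85 0 4]
t=7: x=[93.0000 93.0000 92.9216 87.9095 83.7140 1.3504 4.0530] k=[93 93 91 92 81 3 6]
t=8: x=[93.0000 92.9680 90.9585 91.7901 79.9196 4.2621 6.1219] k=[93 93 93 87 84 0 1]
t=9: x=[93.0000 93.0000 92.9059 86.9023 82.7237 1.2897 1.0142] k=[93 93 91 92 78 0 3]
t=10: x=[93.0000 92.9680 90.9585 91.7440 76.9509 1.2290 3.0408] k=[93 93 86 90 73 0 1]
t=11: x=[93.0000 92.8881 85.8793 89.6031 72.0511 1.1228 1.0142] k=[93 93 91 88 76 6 6]
t=12: x=[93.0000 92.9680 90.8959 87.7408 75.0328 7.1262 6.1681] k=[93 89 90 92 79 4 3]
t=13: x=[92.9348 88.8285 89.8844 91.7440 77.9856 5.1665 3.1024] k=[93 87 93 93 78 2 3]
t=14: x=[92.9022 86.8227 92.9059 92.7692 76.9961 3.1906 3.0716] k=[93 91 93 93 76 5 3]
t=15: x=[92.9674 90.9353 92.9686 92.7385 75.0930 6.1010 3.1179] k=[92 86 93 93 80 6 0]
t=16: x=[91.8164 85.7823 92.8903 92.8000 79.0053 7.0959 0.0927] k=[91 85 93 93 76 7 2]
t=17: x=[90.7327 84.7432 92.8746 92.7385 75.1231 8.0451 2.1358] k=[93 80 93 93 80 11 6]
t=18: x=[92.7881 79.6796 92.7962 92.8000 79.0806 12.0818 6.2450] k=[89 85 93 92 74 9 8]
t=19: x=[88.6036 84.7116 92.8589 91.7133 73.1904 10.0639 8.2342] k=[93 82 88 91 70 12 9]
t=20: x=[92.8207 81.6348 87.7396 90.5811 69.3266 12.9542 9.2892] k=[93 85 92 88 72 18 11]
t=21: x=[92.8696 84.7590 91.7830 87.6948 71.3184 18.8794 11.3973] k=[93 85 92 88 67 17 6]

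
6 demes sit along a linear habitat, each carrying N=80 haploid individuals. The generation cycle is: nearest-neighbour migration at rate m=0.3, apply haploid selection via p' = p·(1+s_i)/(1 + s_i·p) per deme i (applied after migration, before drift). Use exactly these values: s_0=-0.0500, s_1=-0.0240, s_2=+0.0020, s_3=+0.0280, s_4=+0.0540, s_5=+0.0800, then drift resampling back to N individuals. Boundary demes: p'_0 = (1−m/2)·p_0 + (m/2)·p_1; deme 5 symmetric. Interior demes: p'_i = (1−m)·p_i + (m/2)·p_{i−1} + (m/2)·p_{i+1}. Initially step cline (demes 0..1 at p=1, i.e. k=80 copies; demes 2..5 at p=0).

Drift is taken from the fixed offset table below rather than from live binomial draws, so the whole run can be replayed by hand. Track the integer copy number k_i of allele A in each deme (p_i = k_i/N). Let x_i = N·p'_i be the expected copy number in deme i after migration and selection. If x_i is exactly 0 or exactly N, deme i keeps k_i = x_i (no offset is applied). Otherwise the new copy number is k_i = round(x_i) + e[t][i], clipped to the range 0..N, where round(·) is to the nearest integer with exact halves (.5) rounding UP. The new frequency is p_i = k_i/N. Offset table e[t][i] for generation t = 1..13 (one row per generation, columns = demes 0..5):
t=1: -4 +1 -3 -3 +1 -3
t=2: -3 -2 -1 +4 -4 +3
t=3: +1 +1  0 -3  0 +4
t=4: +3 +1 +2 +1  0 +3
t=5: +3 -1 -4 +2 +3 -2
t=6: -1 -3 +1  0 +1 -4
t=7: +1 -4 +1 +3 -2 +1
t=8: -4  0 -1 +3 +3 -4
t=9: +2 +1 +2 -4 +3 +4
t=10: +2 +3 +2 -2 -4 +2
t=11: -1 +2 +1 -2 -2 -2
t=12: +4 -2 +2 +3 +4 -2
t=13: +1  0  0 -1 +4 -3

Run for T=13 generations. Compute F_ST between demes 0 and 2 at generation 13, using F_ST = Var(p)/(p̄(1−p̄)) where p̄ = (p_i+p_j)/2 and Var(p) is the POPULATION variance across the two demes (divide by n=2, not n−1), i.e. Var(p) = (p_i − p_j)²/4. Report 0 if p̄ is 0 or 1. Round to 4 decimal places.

0.0509

t=0: k=[80 80 0 0 0 0]
t=1: x=[80.0000 67.7501 12.0204 0.0000 0.0000 0.0000] k=[80 69 9 0 0 0]
t=2: x=[78.2650 61.3042 16.6764 1.3871 0.0000 0.0000] k=[75 59 16 5 0 0]
t=3: x=[72.2483 54.5301 20.8308 6.0527 0.7901 0.0000] k=[73 56 21 3 1 0]
t=4: x=[70.0101 52.8661 23.5832 5.5407 1.2112 0.1620] k=[73 54 26 7 1 3]
t=5: x=[69.6983 52.2111 27.3860 9.1719 2.3154 2.9081] k=[73 51 23 11 5 1]
t=6: x=[69.2309 49.6437 25.4346 12.1825 5.5663 1.7252] k=[68 47 26 12 7 0]
t=7: x=[64.2100 46.5280 27.0858 13.6600 7.0300 1.1328] k=[65 43 28 17 5 2]
t=8: x=[60.9660 43.5686 28.6367 17.2202 6.6643 2.6395] k=[57 44 28 20 10 0]
t=9: x=[54.1610 43.0675 29.2371 20.1129 10.4693 1.6176] k=[56 44 31 16 13 6]
t=10: x=[53.2954 43.3681 30.7378 18.1851 12.9611 7.5607] k=[55 46 33 16 9 10]
t=11: x=[52.7358 44.9222 32.4385 17.8805 10.6773 10.5342] k=[52 47 33 16 9 9]
t=12: x=[50.2986 45.1730 32.5886 17.8805 10.5213 9.6333] k=[54 43 35 21 15 8]
t=13: x=[51.4147 42.9673 34.1391 22.6456 15.4966 9.6863] k=[52 43 34 22 19 7]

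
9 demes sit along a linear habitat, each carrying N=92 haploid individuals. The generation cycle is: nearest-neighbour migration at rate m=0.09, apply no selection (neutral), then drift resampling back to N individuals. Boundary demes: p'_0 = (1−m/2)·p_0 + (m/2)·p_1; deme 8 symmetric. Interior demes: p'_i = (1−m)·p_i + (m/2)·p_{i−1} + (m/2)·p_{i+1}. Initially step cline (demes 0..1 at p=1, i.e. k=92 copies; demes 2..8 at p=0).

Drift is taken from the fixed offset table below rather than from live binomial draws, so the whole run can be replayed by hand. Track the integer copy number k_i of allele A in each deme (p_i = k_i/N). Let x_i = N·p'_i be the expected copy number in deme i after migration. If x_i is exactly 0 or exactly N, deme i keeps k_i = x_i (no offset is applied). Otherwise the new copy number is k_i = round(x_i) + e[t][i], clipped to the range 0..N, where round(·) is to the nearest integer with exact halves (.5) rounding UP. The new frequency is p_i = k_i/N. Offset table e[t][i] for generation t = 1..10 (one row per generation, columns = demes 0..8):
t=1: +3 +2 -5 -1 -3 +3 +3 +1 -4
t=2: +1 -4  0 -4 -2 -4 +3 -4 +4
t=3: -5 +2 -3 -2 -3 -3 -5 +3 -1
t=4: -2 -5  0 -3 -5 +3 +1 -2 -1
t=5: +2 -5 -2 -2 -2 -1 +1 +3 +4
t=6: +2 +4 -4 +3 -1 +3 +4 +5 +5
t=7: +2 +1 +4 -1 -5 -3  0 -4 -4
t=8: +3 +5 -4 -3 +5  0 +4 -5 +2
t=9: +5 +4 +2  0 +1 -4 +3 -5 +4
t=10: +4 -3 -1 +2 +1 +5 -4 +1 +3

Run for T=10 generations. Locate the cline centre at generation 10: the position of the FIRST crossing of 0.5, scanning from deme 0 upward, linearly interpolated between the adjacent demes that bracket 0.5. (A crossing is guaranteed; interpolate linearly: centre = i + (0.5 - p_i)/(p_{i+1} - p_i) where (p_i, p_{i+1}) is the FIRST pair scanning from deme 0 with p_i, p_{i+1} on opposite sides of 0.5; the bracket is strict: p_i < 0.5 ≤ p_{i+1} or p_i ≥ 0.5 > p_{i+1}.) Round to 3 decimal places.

1.423

t=0: k=[92 92 0 0 0 0 0 0 0]
t=1: x=[92.0000 87.8600 4.1400 0.0000 0.0000 0.0000 0.0000 0.0000 0.0000] k=[92 90 0 0 0 0 0 0 0]
t=2: x=[91.9100 86.0400 4.0500 0.0000 0.0000 0.0000 0.0000 0.0000 0.0000] k=[92 82 4 0 0 0 0 0 0]
t=3: x=[91.5500 78.9400 7.3300 0.1800 0.0000 0.0000 0.0000 0.0000 0.0000] k=[87 81 4 0 0 0 0 0 0]
t=4: x=[86.7300 77.8050 7.2850 0.1800 0.0000 0.0000 0.0000 0.0000 0.0000] k=[85 73 7 0 0 0 0 0 0]
t=5: x=[84.4600 70.5700 9.6550 0.3150 0.0000 0.0000 0.0000 0.0000 0.0000] k=[86 66 8 0 0 0 0 0 0]
t=6: x=[85.1000 64.2900 10.2500 0.3600 0.0000 0.0000 0.0000 0.0000 0.0000] k=[87 68 6 3 0 0 0 0 0]
t=7: x=[86.1450 66.0650 8.6550 3.0000 0.1350 0.0000 0.0000 0.0000 0.0000] k=[88 67 13 2 0 0 0 0 0]
t=8: x=[87.0550 65.5150 14.9350 2.4050 0.0900 0.0000 0.0000 0.0000 0.0000] k=[90 71 11 0 5 0 0 0 0]
t=9: x=[89.1450 69.1550 13.2050 0.7200 4.5500 0.2250 0.0000 0.0000 0.0000] k=[92 73 15 1 6 0 0 0 0]
t=10: x=[91.1450 71.2450 16.9800 1.8550 5.5050 0.2700 0.0000 0.0000 0.0000] k=[92 68 16 4 7 5 0 0 0]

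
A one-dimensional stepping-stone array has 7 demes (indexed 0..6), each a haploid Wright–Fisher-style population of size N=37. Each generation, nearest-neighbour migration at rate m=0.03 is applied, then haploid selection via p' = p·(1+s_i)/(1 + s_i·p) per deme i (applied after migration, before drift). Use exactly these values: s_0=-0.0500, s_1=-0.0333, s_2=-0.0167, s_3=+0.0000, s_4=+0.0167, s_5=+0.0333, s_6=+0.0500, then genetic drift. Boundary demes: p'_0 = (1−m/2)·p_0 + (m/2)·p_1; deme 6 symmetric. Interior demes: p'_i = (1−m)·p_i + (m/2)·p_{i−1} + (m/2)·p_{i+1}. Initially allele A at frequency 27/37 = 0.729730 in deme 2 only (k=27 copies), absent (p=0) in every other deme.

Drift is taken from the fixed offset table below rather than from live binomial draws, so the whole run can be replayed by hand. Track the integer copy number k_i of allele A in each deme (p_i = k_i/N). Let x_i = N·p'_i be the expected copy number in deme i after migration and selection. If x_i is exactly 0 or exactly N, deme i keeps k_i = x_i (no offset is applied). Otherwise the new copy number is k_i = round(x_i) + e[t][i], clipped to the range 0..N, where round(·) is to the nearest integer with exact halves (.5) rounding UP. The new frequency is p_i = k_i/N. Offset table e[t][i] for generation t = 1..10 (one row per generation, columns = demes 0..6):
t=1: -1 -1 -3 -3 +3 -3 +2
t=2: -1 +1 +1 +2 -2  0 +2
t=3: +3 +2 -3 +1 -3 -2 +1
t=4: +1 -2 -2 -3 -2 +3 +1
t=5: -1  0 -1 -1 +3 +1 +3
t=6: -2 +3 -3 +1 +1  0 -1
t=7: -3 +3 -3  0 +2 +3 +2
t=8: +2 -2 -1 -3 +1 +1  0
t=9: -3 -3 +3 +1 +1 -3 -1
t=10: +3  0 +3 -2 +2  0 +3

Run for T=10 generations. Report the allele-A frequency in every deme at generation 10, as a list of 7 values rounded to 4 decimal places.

t=0: k=[0 0 27 0 0 0 0]
t=1: x=[0.0000 0.3917 26.0607 0.4050 0.0000 0.0000 0.0000] k=[0 0 23 0 0 0 0]
t=2: x=[0.0000 0.3336 22.1606 0.3450 0.0000 0.0000 0.0000] k=[0 1 23 2 0 0 0]
t=3: x=[0.0143 1.2727 22.2057 2.2850 0.0305 0.0000 0.0000] k=[3 3 19 3 0 0 0]
t=4: x=[2.8616 3.1413 18.3642 3.1950 0.0458 0.0000 0.0000] k=[4 1 16 0 0 0 0]
t=5: x=[3.7774 1.2291 15.3834 0.2400 0.0000 0.0000 0.0000] k=[3 1 14 0 0 0 0]
t=6: x=[2.8329 1.1855 13.4505 0.2100 0.0000 0.0000 0.0000] k=[1 4 10 1 0 0 0]
t=7: x=[0.9942 3.9246 9.6544 1.1200 0.0153 0.0000 0.0000] k=[0 7 7 1 2 0 0]
t=8: x=[0.0998 6.7070 6.8159 1.1050 1.9859 0.0310 0.0000] k=[2 5 6 0 3 1 0]
t=9: x=[1.9481 4.8261 5.8120 0.1350 2.9699 1.0478 0.0157] k=[0 2 9 1 4 0 0]
t=10: x=[0.0285 2.0097 8.6628 1.1650 3.9531 0.0620 0.0000] k=[3 2 12 0 6 0 0]

[0.0811, 0.0541, 0.3243, 0.0000, 0.1622, 0.0000, 0.0000]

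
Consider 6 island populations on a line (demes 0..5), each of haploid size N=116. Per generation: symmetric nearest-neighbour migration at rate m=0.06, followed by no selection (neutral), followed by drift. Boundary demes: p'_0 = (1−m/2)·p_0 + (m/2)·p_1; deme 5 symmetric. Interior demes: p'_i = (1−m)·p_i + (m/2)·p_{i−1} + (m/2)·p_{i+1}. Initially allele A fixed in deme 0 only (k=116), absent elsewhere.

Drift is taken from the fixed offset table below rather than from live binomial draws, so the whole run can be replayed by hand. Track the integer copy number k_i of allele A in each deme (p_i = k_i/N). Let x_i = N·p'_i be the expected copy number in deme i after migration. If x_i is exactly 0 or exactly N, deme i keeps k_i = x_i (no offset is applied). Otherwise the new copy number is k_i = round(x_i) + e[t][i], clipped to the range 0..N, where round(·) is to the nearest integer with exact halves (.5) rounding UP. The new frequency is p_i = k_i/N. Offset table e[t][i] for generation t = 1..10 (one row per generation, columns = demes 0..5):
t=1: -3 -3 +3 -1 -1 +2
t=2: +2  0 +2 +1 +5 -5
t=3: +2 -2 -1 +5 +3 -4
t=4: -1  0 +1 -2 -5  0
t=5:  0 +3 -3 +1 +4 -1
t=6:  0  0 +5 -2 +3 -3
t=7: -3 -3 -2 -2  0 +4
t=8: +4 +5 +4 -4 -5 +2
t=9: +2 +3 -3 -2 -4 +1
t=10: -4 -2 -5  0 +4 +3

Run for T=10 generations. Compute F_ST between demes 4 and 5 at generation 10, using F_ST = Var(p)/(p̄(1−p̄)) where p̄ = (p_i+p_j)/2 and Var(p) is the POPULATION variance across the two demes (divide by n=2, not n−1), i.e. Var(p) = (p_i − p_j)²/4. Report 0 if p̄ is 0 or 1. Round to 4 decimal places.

t=0: k=[116 0 0 0 0 0]
t=1: x=[112.5200 3.4800 0.0000 0.0000 0.0000 0.0000] k=[110 0 0 0 0 0]
t=2: x=[106.7000 3.3000 0.0000 0.0000 0.0000 0.0000] k=[109 3 0 0 0 0]
t=3: x=[105.8200 6.0900 0.0900 0.0000 0.0000 0.0000] k=[108 4 0 0 0 0]
t=4: x=[104.8800 7.0000 0.1200 0.0000 0.0000 0.0000] k=[104 7 1 0 0 0]
t=5: x=[101.0900 9.7300 1.1500 0.0300 0.0000 0.0000] k=[101 13 0 1 0 0]
t=6: x=[98.3600 15.2500 0.4200 0.9400 0.0300 0.0000] k=[98 15 5 0 3 0]
t=7: x=[95.5100 17.1900 5.1500 0.2400 2.8200 0.0900] k=[93 14 3 0 3 4]
t=8: x=[90.6300 16.0400 3.2400 0.1800 2.9400 3.9700] k=[95 21 7 0 0 6]
t=9: x=[92.7800 22.8000 7.2100 0.2100 0.1800 5.8200] k=[95 26 4 0 0 7]
t=10: x=[92.9300 27.4100 4.5400 0.1200 0.2100 6.7900] k=[89 25 0 0 4 10]

0.0118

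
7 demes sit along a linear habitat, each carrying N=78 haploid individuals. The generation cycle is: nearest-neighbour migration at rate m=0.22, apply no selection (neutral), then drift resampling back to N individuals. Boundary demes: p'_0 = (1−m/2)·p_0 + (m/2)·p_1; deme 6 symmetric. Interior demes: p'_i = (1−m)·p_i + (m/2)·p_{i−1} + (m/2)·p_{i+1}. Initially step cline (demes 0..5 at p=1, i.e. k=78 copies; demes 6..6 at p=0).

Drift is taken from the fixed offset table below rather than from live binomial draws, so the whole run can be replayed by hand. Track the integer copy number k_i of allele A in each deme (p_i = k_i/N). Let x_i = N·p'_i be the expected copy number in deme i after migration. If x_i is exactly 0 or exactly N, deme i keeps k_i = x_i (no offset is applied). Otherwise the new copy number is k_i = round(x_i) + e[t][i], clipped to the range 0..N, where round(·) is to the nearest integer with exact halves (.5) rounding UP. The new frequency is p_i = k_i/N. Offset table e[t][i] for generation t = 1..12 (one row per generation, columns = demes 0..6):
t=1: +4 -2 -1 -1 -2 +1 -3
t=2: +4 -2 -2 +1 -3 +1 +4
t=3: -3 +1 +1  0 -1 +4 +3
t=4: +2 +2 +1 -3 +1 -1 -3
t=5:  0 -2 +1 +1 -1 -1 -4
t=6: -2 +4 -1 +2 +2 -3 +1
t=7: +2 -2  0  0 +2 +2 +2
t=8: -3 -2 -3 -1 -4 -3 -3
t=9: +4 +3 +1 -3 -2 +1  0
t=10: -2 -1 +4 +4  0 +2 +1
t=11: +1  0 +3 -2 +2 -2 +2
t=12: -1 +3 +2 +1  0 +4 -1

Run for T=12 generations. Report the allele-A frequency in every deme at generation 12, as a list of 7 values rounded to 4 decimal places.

t=0: k=[78 78 78 78 78 78 0]
t=1: x=[78.0000 78.0000 78.0000 78.0000 78.0000 69.4200 8.5800] k=[78 78 78 78 78 70 6]
t=2: x=[78.0000 78.0000 78.0000 78.0000 77.1200 63.8400 13.0400] k=[78 78 78 78 74 65 17]
t=3: x=[78.0000 78.0000 78.0000 77.5600 73.4500 60.7100 22.2800] k=[78 78 78 78 72 65 25]
t=4: x=[78.0000 78.0000 78.0000 77.3400 71.8900 61.3700 29.4000] k=[78 78 78 74 73 60 26]
t=5: x=[78.0000 78.0000 77.5600 74.3300 71.6800 57.6900 29.7400] k=[78 78 78 75 71 57 26]
t=6: x=[78.0000 78.0000 77.6700 74.8900 69.9000 55.1300 29.4100] k=[78 78 77 77 72 52 30]
t=7: x=[78.0000 77.8900 77.1100 76.4500 70.3500 51.7800 32.4200] k=[78 76 77 76 72 54 34]
t=8: x=[77.7800 76.3300 76.7800 75.6700 70.4600 53.7800 36.2000] k=[75 74 74 75 66 51 33]
t=9: x=[74.8900 74.1100 74.1100 73.9000 65.3400 50.6700 34.9800] k=[78 77 75 71 63 52 35]
t=10: x=[77.8900 76.8900 74.7800 70.5600 62.6700 51.3400 36.8700] k=[76 76 78 75 63 53 38]
t=11: x=[76.0000 76.2200 77.4500 74.0100 63.2200 52.4500 39.6500] k=[77 76 78 72 65 50 42]
t=12: x=[76.8900 76.3300 77.1200 71.8900 64.1200 50.7700 42.8800] k=[76 78 78 73 64 55 42]

[0.9744, 1.0000, 1.0000, 0.9359, 0.8205, 0.7051, 0.5385]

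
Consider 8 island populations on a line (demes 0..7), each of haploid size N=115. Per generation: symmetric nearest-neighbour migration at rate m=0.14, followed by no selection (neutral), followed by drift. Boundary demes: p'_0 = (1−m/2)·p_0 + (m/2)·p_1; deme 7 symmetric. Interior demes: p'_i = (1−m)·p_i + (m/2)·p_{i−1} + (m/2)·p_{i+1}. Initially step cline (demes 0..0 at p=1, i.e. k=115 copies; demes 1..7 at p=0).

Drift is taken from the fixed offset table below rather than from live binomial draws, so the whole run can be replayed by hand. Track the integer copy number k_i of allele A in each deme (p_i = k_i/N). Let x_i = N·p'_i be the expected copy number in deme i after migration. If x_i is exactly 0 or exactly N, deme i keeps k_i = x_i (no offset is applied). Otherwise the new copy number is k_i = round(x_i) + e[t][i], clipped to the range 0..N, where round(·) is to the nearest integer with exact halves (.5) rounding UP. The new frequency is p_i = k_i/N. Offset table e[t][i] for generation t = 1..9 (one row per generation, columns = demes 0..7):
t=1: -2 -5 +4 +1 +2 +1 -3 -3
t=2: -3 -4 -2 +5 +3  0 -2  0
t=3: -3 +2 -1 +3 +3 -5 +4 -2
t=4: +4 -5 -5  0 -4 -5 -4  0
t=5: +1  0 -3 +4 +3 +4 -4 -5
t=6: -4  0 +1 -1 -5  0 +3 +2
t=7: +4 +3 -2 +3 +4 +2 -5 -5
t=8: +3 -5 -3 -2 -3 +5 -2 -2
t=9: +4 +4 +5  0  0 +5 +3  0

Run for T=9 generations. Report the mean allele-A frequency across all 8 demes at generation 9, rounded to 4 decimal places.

t=0: k=[115 0 0 0 0 0 0 0]
t=1: x=[106.9500 8.0500 0.0000 0.0000 0.0000 0.0000 0.0000 0.0000] k=[105 3 0 0 0 0 0 0]
t=2: x=[97.8600 9.9300 0.2100 0.0000 0.0000 0.0000 0.0000 0.0000] k=[95 6 0 0 0 0 0 0]
t=3: x=[88.7700 11.8100 0.4200 0.0000 0.0000 0.0000 0.0000 0.0000] k=[86 14 0 0 0 0 0 0]
t=4: x=[80.9600 18.0600 0.9800 0.0000 0.0000 0.0000 0.0000 0.0000] k=[85 13 0 0 0 0 0 0]
t=5: x=[79.9600 17.1300 0.9100 0.0000 0.0000 0.0000 0.0000 0.0000] k=[81 17 0 0 0 0 0 0]
t=6: x=[76.5200 20.2900 1.1900 0.0000 0.0000 0.0000 0.0000 0.0000] k=[73 20 2 0 0 0 0 0]
t=7: x=[69.2900 22.4500 3.1200 0.1400 0.0000 0.0000 0.0000 0.0000] k=[73 25 1 3 0 0 0 0]
t=8: x=[69.6400 26.6800 2.8200 2.6500 0.2100 0.0000 0.0000 0.0000] k=[73 22 0 1 0 0 0 0]
t=9: x=[69.4300 24.0300 1.6100 0.8600 0.0700 0.0000 0.0000 0.0000] k=[73 28 7 1 0 0 0 0]

0.1185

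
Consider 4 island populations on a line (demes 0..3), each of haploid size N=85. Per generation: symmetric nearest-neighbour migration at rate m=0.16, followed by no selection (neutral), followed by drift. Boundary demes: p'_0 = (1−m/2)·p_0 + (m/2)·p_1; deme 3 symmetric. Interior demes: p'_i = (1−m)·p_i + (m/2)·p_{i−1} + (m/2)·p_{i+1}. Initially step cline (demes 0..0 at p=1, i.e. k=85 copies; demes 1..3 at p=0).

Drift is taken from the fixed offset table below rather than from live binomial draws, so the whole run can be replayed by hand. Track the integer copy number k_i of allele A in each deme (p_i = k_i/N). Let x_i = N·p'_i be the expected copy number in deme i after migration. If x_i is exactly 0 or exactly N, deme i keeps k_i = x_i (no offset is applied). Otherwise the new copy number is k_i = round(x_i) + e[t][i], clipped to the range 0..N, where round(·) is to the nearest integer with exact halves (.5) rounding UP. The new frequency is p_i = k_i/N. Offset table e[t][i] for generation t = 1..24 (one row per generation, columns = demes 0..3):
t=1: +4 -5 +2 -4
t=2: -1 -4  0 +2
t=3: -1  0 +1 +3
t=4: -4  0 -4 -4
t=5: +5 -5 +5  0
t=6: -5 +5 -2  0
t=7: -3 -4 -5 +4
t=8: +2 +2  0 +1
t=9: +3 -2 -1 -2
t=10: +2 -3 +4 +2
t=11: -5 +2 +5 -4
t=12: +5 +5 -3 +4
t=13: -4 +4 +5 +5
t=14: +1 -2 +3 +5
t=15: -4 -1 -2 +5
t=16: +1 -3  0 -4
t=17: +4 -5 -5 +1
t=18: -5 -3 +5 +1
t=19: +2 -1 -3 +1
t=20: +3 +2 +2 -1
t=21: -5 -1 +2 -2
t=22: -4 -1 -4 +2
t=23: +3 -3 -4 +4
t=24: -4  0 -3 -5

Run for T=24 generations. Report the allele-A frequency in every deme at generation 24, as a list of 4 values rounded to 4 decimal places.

[0.2471, 0.2000, 0.1294, 0.2000]

t=0: k=[85 0 0 0]
t=1: x=[78.2000 6.8000 0.0000 0.0000] k=[82 2 0 0]
t=2: x=[75.6000 8.2400 0.1600 0.0000] k=[75 4 0 0]
t=3: x=[69.3200 9.3600 0.3200 0.0000] k=[68 9 1 0]
t=4: x=[63.2800 13.0800 1.5600 0.0800] k=[59 13 0 0]
t=5: x=[55.3200 15.6400 1.0400 0.0000] k=[60 11 6 0]
t=6: x=[56.0800 14.5200 5.9200 0.4800] k=[51 20 4 0]
t=7: x=[48.5200 21.2000 4.9600 0.3200] k=[46 17 0 4]
t=8: x=[43.6800 17.9600 1.6800 3.6800] k=[46 20 2 5]
t=9: x=[43.9200 20.6400 3.6800 4.7600] k=[47 19 3 3]
t=10: x=[44.7600 19.9600 4.2800 3.0000] k=[47 17 8 5]
t=11: x=[44.6000 18.6800 8.4800 5.2400] k=[40 21 13 1]
t=12: x=[38.4800 21.8800 12.6800 1.9600] k=[43 27 10 6]
t=13: x=[41.7200 26.9200 11.0400 6.3200] k=[38 31 16 11]
t=14: x=[37.4400 30.3600 16.8000 11.4000] k=[38 28 20 16]
t=15: x=[37.2000 28.1600 20.3200 16.3200] k=[33 27 18 21]
t=16: x=[32.5200 26.7600 18.9600 20.7600] k=[34 24 19 17]
t=17: x=[33.2000 24.4000 19.2400 17.1600] k=[37 19 14 18]
t=18: x=[35.5600 20.0400 14.7200 17.6800] k=[31 17 20 19]
t=19: x=[29.8800 18.3600 19.6800 19.0800] k=[32 17 17 20]
t=20: x=[30.8000 18.2000 17.2400 19.7600] k=[34 20 19 19]
t=21: x=[32.8800 21.0400 19.0800 19.0000] k=[28 20 21 17]
t=22: x=[27.3600 20.7200 20.6000 17.3200] k=[23 20 17 19]
t=23: x=[22.7600 20.0000 17.4000 18.8400] k=[26 17 13 23]
t=24: x=[25.2800 17.4000 14.1200 22.2000] k=[21 17 11 17]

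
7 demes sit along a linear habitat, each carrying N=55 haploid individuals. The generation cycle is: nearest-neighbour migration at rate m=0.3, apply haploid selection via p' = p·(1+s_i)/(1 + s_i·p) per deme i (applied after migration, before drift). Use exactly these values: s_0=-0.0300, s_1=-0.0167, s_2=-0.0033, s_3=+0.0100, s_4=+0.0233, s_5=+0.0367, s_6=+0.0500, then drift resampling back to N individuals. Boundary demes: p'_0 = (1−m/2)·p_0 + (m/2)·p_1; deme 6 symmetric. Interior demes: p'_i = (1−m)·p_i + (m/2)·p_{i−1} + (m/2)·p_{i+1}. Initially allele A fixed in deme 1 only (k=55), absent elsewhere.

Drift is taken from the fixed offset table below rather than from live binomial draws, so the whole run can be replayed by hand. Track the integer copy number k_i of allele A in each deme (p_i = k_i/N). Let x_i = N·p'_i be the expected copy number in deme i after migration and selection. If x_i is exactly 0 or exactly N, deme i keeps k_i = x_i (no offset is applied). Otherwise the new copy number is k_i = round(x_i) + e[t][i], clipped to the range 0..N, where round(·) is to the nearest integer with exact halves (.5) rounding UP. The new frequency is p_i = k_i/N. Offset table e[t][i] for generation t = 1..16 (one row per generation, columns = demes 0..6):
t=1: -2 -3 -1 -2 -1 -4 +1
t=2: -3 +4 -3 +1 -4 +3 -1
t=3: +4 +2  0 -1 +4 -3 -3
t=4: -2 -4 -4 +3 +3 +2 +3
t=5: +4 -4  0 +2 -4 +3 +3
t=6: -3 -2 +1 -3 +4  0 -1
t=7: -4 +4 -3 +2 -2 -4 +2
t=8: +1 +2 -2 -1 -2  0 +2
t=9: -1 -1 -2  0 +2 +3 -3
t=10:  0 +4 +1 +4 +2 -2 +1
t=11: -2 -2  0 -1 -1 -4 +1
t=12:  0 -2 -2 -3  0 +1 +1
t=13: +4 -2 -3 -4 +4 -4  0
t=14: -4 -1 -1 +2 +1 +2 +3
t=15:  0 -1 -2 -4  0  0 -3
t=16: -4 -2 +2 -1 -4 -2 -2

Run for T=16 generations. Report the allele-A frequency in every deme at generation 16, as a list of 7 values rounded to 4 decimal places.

[0.0182, 0.0182, 0.0364, 0.0000, 0.0364, 0.0727, 0.0545]

t=0: k=[0 55 0 0 0 0 0]
t=1: x=[8.0387 38.3048 8.2268 0.0000 0.0000 0.0000 0.0000] k=[6 35 7 0 0 0 0]
t=2: x=[10.0965 26.2189 10.1227 1.0603 0.0000 0.0000 0.0000] k=[7 30 7 2 0 0 0]
t=3: x=[10.1946 22.8747 9.6736 2.4734 0.3070 0.0000 0.0000] k=[14 25 10 1 4 0 0]
t=4: x=[15.3112 20.8814 10.8711 2.8266 3.0150 0.6218 0.0000] k=[13 17 7 6 6 3 0]
t=5: x=[13.2906 14.7178 8.3266 6.2046 5.6660 3.1039 0.4723] k=[17 11 8 8 2 6 3]
t=6: x=[15.7554 11.2981 8.4264 7.1618 3.5762 5.1148 3.6112] k=[13 9 9 4 8 5 3]
t=7: x=[12.1099 9.4673 8.2268 5.3982 7.0911 5.3207 3.4546] k=[8 13 5 7 5 1 5]
t=8: x=[8.5282 10.9020 6.4811 6.4565 4.8000 2.2774 4.6016] k=[10 13 4 5 3 2 7]
t=9: x=[10.1946 11.0505 5.4837 4.5917 3.2191 3.0006 6.5254] k=[9 10 3 5 5 6 4]
t=10: x=[8.9200 8.6762 4.3368 4.7429 5.2585 5.7325 4.4974] k=[9 13 5 9 7 4 5]
t=11: x=[9.3610 11.0505 6.7803 8.1690 6.9893 4.7542 5.0701] k=[7 9 7 7 6 1 6]
t=12: x=[7.1093 8.2808 7.2791 6.9099 5.5132 2.5874 5.4863] k=[7 6 5 4 6 4 6]
t=13: x=[6.6694 5.9106 4.9850 4.4909 5.5132 4.7542 5.9541] k=[11 4 2 0 10 1 6]
t=14: x=[9.7042 4.6774 1.9936 1.8174 7.2945 3.2071 5.4863] k=[6 4 1 4 8 5 8]
t=15: x=[5.5462 3.7901 1.8939 4.1883 7.0911 6.0925 7.8735] k=[6 3 0 0 7 6 5]
t=16: x=[5.3998 2.9526 0.4485 1.0603 5.9206 6.1954 5.3823] k=[1 1 2 0 2 4 3]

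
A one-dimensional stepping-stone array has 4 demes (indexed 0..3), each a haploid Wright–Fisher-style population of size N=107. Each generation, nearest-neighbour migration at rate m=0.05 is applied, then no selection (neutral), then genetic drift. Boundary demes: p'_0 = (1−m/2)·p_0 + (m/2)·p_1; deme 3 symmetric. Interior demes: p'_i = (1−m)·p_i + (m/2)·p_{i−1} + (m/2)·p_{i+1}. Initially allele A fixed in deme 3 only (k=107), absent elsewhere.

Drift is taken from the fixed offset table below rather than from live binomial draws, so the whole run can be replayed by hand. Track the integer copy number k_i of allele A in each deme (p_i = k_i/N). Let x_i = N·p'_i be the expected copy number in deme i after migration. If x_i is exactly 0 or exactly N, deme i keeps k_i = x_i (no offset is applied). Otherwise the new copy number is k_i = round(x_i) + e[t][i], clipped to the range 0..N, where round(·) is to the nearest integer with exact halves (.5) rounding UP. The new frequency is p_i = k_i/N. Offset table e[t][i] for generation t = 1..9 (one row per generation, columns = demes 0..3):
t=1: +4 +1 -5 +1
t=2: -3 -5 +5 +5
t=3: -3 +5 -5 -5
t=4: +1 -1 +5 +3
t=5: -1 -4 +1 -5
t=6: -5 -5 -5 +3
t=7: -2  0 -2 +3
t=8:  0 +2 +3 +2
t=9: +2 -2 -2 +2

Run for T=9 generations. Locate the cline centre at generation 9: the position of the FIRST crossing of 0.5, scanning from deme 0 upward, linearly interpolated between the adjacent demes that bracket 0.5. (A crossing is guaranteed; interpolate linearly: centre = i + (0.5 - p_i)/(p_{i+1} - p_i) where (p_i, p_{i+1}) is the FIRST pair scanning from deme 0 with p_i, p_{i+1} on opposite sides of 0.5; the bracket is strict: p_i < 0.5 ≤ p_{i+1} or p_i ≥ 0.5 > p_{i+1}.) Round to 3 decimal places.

t=0: k=[0 0 0 107]
t=1: x=[0.0000 0.0000 2.6750 104.3250] k=[0 0 0 105]
t=2: x=[0.0000 0.0000 2.6250 102.3750] k=[0 0 8 107]
t=3: x=[0.0000 0.2000 10.2750 104.5250] k=[0 5 5 100]
t=4: x=[0.1250 4.8750 7.3750 97.6250] k=[1 4 12 101]
t=5: x=[1.0750 4.1250 14.0250 98.7750] k=[0 0 15 94]
t=6: x=[0.0000 0.3750 16.6000 92.0250] k=[0 0 12 95]
t=7: x=[0.0000 0.3000 13.7750 92.9250] k=[0 0 12 96]
t=8: x=[0.0000 0.3000 13.8000 93.9000] k=[0 2 17 96]
t=9: x=[0.0500 2.3250 18.6000 94.0250] k=[2 0 17 96]

2.462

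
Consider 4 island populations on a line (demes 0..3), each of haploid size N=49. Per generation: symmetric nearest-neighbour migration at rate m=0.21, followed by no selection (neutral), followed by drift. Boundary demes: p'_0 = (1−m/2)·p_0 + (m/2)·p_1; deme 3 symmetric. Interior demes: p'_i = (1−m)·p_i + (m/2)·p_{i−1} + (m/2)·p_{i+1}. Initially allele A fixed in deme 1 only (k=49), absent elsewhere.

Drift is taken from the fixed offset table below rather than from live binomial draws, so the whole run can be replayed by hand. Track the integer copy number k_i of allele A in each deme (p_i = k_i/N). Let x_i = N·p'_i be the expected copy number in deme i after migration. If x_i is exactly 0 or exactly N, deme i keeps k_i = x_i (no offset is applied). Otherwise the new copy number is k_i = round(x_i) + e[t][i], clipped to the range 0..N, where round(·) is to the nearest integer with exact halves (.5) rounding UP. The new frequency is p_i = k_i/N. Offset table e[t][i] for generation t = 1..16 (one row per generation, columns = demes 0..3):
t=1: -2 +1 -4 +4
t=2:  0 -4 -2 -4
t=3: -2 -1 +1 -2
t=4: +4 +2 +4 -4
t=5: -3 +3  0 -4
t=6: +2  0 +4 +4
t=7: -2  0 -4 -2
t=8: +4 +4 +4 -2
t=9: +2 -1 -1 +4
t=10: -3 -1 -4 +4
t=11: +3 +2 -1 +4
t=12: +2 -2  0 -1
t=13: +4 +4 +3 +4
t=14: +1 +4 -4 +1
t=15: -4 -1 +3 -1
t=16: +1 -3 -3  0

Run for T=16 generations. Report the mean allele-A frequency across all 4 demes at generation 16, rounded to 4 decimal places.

0.3724

t=0: k=[0 49 0 0]
t=1: x=[5.1450 38.7100 5.1450 0.0000] k=[3 40 1 0]
t=2: x=[6.8850 32.0200 4.9900 0.1050] k=[7 28 3 0]
t=3: x=[9.2050 23.1700 5.3100 0.3150] k=[7 22 6 0]
t=4: x=[8.5750 18.7450 7.0500 0.6300] k=[13 21 11 0]
t=5: x=[13.8400 19.1100 10.8950 1.1550] k=[11 22 11 0]
t=6: x=[12.1550 19.6900 11.0000 1.1550] k=[14 20 15 5]
t=7: x=[14.6300 18.8450 14.4750 6.0500] k=[13 19 10 4]
t=8: x=[13.6300 17.4250 10.3150 4.6300] k=[18 21 14 3]
t=9: x=[18.3150 19.9500 13.5800 4.1550] k=[20 19 13 8]
t=10: x=[19.8950 18.4750 13.1050 8.5250] k=[17 17 9 13]
t=11: x=[17.0000 16.1600 10.2600 12.5800] k=[20 18 9 17]
t=12: x=[19.7900 17.2650 10.7850 16.1600] k=[22 15 11 15]
t=13: x=[21.2650 15.3150 11.8400 14.5800] k=[25 19 15 19]
t=14: x=[24.3700 19.2100 15.8400 18.5800] k=[25 23 12 20]
t=15: x=[24.7900 22.0550 13.9950 19.1600] k=[21 21 17 18]
t=16: x=[21.0000 20.5800 17.5250 17.8950] k=[22 18 15 18]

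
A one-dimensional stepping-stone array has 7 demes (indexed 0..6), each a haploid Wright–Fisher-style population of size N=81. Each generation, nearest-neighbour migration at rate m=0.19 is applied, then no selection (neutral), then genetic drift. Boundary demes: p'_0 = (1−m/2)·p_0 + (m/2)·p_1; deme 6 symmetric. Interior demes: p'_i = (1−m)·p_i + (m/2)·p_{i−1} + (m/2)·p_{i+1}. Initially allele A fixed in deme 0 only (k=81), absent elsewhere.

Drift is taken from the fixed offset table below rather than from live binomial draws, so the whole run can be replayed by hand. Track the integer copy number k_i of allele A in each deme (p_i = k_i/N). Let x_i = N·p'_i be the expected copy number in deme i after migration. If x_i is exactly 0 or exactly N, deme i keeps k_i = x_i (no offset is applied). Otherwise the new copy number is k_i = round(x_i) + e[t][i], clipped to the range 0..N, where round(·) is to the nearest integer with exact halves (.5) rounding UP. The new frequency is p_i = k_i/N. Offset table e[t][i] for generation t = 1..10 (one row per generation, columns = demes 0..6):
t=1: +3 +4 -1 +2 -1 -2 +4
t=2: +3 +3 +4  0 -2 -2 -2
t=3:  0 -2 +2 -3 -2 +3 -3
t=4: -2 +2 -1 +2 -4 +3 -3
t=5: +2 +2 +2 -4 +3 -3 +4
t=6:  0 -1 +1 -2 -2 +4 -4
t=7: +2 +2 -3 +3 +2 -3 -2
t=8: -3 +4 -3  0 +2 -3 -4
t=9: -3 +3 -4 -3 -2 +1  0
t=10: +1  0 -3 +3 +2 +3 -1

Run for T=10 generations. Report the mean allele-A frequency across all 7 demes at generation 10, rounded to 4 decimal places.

t=0: k=[81 0 0 0 0 0 0]
t=1: x=[73.3050 7.6950 0.0000 0.0000 0.0000 0.0000 0.0000] k=[76 12 0 0 0 0 0]
t=2: x=[69.9200 16.9400 1.1400 0.0000 0.0000 0.0000 0.0000] k=[73 20 5 0 0 0 0]
t=3: x=[67.9650 23.6100 5.9500 0.4750 0.0000 0.0000 0.0000] k=[68 22 8 0 0 0 0]
t=4: x=[63.6300 25.0400 8.5700 0.7600 0.0000 0.0000 0.0000] k=[62 27 8 3 0 0 0]
t=5: x=[58.6750 28.5200 9.3300 3.1900 0.2850 0.0000 0.0000] k=[61 31 11 0 3 0 0]
t=6: x=[58.1500 31.9500 11.8550 1.3300 2.4300 0.2850 0.0000] k=[58 31 13 0 0 4 0]
t=7: x=[55.4350 31.8550 13.4750 1.2350 0.3800 3.2400 0.3800] k=[57 34 10 4 2 0 0]
t=8: x=[54.8150 33.9050 11.7100 4.3800 2.0000 0.1900 0.0000] k=[52 38 9 4 4 0 0]
t=9: x=[50.6700 36.5750 11.2800 4.4750 3.6200 0.3800 0.0000] k=[48 40 7 1 2 1 0]
t=10: x=[47.2400 37.6250 9.5650 1.6650 1.8100 1.0000 0.0950] k=[48 38 7 5 4 4 0]

0.1869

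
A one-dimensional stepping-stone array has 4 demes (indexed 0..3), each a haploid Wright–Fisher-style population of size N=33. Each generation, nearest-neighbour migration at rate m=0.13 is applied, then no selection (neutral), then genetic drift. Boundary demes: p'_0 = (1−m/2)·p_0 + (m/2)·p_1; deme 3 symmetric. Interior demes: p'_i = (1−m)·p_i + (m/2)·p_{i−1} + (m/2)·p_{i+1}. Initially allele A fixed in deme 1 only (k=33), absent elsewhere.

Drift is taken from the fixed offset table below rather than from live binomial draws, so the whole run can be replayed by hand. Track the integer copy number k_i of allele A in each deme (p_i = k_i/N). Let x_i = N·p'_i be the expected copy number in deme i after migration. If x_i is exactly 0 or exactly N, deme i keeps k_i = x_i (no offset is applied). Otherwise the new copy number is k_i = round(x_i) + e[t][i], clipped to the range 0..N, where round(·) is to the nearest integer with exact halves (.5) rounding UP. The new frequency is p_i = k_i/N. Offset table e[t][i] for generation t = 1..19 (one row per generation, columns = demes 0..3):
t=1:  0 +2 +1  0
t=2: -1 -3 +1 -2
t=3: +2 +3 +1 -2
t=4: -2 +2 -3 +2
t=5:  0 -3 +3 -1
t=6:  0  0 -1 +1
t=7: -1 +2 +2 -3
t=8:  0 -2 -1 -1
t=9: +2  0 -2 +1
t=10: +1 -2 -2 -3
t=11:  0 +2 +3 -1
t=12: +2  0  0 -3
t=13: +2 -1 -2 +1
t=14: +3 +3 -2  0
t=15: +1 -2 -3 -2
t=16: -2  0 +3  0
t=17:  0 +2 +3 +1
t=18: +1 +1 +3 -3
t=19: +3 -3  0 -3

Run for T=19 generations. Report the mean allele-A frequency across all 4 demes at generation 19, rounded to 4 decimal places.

0.3485

t=0: k=[0 33 0 0]
t=1: x=[2.1450 28.7100 2.1450 0.0000] k=[2 31 3 0]
t=2: x=[3.8850 27.2950 4.6250 0.1950] k=[3 24 6 0]
t=3: x=[4.3650 21.4650 6.7800 0.3900] k=[6 24 8 0]
t=4: x=[7.1700 21.7900 8.5200 0.5200] k=[5 24 6 3]
t=5: x=[6.2350 21.5950 6.9750 3.1950] k=[6 19 10 2]
t=6: x=[6.8450 17.5700 10.0650 2.5200] k=[7 18 9 4]
t=7: x=[7.7150 16.7000 9.2600 4.3250] k=[7 19 11 1]
t=8: x=[7.7800 17.7000 10.8700 1.6500] k=[8 16 10 1]
t=9: x=[8.5200 15.0900 9.8050 1.5850] k=[11 15 8 3]
t=10: x=[11.2600 14.2850 8.1300 3.3250] k=[12 12 6 0]
t=11: x=[12.0000 11.6100 6.0000 0.3900] k=[12 14 9 0]
t=12: x=[12.1300 13.5450 8.7400 0.5850] k=[14 14 9 0]
t=13: x=[14.0000 13.6750 8.7400 0.5850] k=[16 13 7 2]
t=14: x=[15.8050 12.8050 7.0650 2.3250] k=[19 16 5 2]
t=15: x=[18.8050 15.4800 5.5200 2.1950] k=[20 13 3 0]
t=16: x=[19.5450 12.8050 3.4550 0.1950] k=[18 13 6 0]
t=17: x=[17.6750 12.8700 6.0650 0.3900] k=[18 15 9 1]
t=18: x=[17.8050 14.8050 8.8700 1.5200] k=[19 16 12 0]
t=19: x=[18.8050 15.9350 11.4800 0.7800] k=[22 13 11 0]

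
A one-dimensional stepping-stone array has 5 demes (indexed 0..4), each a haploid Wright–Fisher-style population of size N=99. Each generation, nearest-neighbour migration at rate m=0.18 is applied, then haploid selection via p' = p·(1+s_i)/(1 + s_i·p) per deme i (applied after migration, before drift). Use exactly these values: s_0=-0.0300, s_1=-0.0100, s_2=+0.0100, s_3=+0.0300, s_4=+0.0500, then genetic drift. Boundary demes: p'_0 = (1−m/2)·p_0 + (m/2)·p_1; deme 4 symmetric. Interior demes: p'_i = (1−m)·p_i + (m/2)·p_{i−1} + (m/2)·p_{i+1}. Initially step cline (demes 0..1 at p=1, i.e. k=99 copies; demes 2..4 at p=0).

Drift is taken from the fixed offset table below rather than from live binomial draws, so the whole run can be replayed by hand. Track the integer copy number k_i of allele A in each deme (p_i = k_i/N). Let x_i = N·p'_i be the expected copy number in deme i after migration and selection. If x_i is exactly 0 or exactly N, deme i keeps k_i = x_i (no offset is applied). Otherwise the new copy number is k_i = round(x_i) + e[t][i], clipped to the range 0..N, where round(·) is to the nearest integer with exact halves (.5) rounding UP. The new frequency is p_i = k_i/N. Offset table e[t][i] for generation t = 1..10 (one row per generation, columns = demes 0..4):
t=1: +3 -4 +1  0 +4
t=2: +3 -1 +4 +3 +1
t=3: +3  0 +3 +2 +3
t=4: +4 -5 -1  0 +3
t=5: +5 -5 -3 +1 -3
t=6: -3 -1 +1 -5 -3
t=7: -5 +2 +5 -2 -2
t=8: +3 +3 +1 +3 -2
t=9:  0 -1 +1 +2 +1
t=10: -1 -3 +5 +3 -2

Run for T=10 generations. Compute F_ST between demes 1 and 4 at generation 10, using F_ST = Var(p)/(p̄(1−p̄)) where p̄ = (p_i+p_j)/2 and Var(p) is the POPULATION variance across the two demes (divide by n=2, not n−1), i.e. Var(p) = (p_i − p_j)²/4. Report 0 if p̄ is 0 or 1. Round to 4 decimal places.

t=0: k=[99 99 0 0 0]
t=1: x=[99.0000 90.0082 8.9910 0.0000 0.0000] k=[99 86 10 0 0]
t=2: x=[97.7943 80.1773 16.0735 0.9267 0.0000] k=[99 79 20 4 0]
t=3: x=[97.1454 75.3094 24.0507 5.2244 0.3779] k=[99 75 27 7 3]
t=4: x=[96.7747 72.6461 29.7266 8.6710 3.5220] k=[99 68 29 9 7]
t=5: x=[96.1262 67.0630 30.9212 10.9035 7.5118] k=[99 62 28 12 5]
t=6: x=[95.5706 62.0375 29.8270 13.1433 5.8947] k=[93 61 31 8 3]
t=7: x=[89.8707 60.9448 31.8446 9.8798 3.6162] k=[85 63 37 8 2]
t=8: x=[82.6076 62.4085 36.9602 10.3405 2.6636] k=[86 65 38 13 1]
t=9: x=[83.7206 64.2336 38.4137 14.5327 2.1817] k=[84 63 39 17 3]
t=10: x=[81.6790 62.4987 39.4158 18.1541 4.4634] k=[81 59 44 21 2]

0.3888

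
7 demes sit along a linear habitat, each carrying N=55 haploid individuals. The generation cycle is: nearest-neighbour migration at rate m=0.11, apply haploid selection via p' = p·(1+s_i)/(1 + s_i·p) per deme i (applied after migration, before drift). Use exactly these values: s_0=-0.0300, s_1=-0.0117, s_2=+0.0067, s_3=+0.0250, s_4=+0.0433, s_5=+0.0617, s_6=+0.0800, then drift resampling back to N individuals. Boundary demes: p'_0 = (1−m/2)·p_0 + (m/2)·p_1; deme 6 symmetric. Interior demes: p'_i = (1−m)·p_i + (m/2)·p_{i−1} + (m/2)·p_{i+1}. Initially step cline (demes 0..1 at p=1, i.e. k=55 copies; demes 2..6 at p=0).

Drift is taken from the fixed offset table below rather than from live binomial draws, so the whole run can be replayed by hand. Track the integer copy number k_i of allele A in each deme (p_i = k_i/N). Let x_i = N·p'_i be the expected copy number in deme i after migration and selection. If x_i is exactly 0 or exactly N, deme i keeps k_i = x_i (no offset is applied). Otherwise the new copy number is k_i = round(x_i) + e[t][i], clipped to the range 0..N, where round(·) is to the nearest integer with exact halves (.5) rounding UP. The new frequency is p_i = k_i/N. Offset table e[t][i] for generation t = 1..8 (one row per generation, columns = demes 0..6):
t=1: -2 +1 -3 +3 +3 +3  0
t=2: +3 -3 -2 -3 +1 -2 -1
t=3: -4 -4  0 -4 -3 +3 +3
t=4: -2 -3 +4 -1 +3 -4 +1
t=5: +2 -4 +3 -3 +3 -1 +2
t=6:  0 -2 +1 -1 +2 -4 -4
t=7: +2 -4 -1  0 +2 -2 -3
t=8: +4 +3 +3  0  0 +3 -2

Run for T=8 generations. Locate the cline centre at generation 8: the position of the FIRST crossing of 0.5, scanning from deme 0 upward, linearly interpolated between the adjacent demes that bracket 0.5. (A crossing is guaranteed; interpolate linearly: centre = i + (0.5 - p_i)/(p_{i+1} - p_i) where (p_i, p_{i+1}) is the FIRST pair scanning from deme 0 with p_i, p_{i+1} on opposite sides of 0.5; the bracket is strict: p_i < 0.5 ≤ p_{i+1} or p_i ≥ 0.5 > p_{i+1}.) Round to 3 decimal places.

1.042

t=0: k=[55 55 0 0 0 0 0]
t=1: x=[55.0000 51.9412 3.0441 0.0000 0.0000 0.0000 0.0000] k=[55 53 0 0 0 0 0]
t=2: x=[54.8866 50.1431 2.9335 0.0000 0.0000 0.0000 0.0000] k=[55 47 1 0 0 0 0]
t=3: x=[54.5465 44.8127 3.4968 0.0564 0.0000 0.0000 0.0000] k=[51 41 3 0 0 0 0]
t=4: x=[50.3212 39.3284 4.9550 0.1691 0.0000 0.0000 0.0000] k=[48 36 9 0 0 0 0]
t=5: x=[47.1370 35.0255 10.0447 0.5073 0.0000 0.0000 0.0000] k=[49 31 13 0 0 0 0]
t=6: x=[47.8220 30.8407 13.3424 0.7326 0.0000 0.0000 0.0000] k=[48 29 14 0 0 0 0]
t=7: x=[46.7435 29.0588 14.1250 0.7890 0.0000 0.0000 0.0000] k=[49 25 13 1 0 0 0]
t=8: x=[47.4845 25.4990 13.0664 1.6439 0.0574 0.0000 0.0000] k=[51 28 16 2 0 0 0]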